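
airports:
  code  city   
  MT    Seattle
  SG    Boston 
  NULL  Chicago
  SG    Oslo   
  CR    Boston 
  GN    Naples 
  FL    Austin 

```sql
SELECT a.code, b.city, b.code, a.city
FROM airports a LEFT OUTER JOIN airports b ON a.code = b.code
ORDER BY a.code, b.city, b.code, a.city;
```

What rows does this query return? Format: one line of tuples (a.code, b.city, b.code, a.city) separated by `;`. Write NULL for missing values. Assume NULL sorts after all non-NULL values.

(CR, Boston, CR, Boston); (FL, Austin, FL, Austin); (GN, Naples, GN, Naples); (MT, Seattle, MT, Seattle); (SG, Boston, SG, Boston); (SG, Boston, SG, Oslo); (SG, Oslo, SG, Boston); (SG, Oslo, SG, Oslo); (NULL, NULL, NULL, Chicago)

LEFT JOIN keeps every row from `airports a`; unmatched rows get NULL for `airports b`'s columns.
Matching on a.code = b.code. A NULL in a compared column never satisfies the condition.
Matched pairs: 8; unmatched a rows kept: 1.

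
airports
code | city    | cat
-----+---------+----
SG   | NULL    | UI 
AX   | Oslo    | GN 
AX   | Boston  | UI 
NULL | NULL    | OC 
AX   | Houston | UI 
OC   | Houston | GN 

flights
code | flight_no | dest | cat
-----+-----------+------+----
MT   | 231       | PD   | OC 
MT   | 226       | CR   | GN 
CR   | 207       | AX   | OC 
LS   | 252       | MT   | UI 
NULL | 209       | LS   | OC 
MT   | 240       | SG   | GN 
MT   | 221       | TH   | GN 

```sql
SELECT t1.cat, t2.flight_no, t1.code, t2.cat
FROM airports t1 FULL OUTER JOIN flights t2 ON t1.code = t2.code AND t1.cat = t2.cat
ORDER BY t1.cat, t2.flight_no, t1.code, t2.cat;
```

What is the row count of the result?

FULL OUTER JOIN keeps every row from both sides; unmatched rows get NULL for the other side's columns.
Matching on t1.code = t2.code AND t1.cat = t2.cat. A NULL in a compared column never satisfies the condition.
Matched pairs: 0; unmatched t1 rows kept: 6; unmatched t2 rows kept: 7.
Total: 0 matched + 13 padded = 13 rows.

13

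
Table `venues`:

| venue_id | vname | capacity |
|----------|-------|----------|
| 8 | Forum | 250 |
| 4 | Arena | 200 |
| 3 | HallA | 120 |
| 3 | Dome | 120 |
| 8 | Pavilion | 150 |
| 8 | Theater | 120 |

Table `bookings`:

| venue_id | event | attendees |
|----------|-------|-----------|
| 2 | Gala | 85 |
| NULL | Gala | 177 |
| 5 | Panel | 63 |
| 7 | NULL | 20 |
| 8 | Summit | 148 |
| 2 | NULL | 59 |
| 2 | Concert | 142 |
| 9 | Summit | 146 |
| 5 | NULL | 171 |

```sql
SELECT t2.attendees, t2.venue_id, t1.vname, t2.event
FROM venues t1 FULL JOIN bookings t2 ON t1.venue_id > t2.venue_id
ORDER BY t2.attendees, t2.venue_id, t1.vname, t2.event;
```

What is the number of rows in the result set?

30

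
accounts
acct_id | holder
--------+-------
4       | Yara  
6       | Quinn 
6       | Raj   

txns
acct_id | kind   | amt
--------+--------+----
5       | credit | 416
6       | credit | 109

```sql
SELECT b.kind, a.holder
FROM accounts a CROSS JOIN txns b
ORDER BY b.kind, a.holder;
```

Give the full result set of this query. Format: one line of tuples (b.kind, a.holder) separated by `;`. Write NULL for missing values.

CROSS JOIN pairs every row of `accounts` with every row of `txns`: 3 × 2 = 6 rows.

(credit, Quinn); (credit, Quinn); (credit, Raj); (credit, Raj); (credit, Yara); (credit, Yara)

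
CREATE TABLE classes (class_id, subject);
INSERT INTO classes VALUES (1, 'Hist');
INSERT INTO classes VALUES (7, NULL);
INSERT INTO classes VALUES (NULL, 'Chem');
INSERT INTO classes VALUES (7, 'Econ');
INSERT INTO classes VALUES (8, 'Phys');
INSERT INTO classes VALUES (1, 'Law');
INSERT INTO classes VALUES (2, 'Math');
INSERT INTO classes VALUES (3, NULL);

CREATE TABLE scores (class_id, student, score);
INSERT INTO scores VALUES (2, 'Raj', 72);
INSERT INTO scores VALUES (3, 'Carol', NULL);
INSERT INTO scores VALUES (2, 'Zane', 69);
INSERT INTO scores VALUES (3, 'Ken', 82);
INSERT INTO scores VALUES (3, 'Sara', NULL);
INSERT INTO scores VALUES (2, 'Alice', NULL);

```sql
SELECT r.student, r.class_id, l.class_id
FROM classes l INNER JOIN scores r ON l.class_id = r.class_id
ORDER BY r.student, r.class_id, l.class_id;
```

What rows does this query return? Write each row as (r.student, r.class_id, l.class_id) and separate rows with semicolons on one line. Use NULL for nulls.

INNER JOIN keeps only pairs where the ON condition holds.
Matching on l.class_id = r.class_id. A NULL in a compared column never satisfies the condition.
- l row (class_id=1): no match → dropped.
- l row (class_id=7): no match → dropped.
- l row (class_id=NULL): no match → dropped.
- l row (class_id=7): no match → dropped.
- l row (class_id=8): no match → dropped.
- l row (class_id=1): no match → dropped.
- l row (class_id=2): matches 3 r row(s) → 3 output row(s).
- l row (class_id=3): matches 3 r row(s) → 3 output row(s).
After projecting and ordering:
r.student | r.class_id | l.class_id
Alice | 2 | 2
Carol | 3 | 3
Ken | 3 | 3
Raj | 2 | 2
Sara | 3 | 3
Zane | 2 | 2

(Alice, 2, 2); (Carol, 3, 3); (Ken, 3, 3); (Raj, 2, 2); (Sara, 3, 3); (Zane, 2, 2)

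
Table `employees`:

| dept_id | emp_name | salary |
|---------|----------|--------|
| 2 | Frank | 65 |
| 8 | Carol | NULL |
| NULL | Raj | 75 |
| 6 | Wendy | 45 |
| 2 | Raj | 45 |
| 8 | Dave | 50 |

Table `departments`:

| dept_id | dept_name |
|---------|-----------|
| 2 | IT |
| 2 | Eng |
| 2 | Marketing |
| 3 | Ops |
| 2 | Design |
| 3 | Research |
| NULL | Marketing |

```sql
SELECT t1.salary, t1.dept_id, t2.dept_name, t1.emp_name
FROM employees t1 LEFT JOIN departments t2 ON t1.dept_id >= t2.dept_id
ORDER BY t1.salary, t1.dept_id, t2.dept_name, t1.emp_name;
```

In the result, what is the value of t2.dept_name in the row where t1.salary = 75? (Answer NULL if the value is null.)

NULL

LEFT JOIN keeps every row from `employees`; unmatched rows get NULL for `departments`'s columns.
Matching on t1.dept_id >= t2.dept_id. A NULL in a compared column never satisfies the condition.
- dept_id=2: 4 matching t2 row(s), so 4 row(s) emitted.
- dept_id=8: 6 matching t2 row(s), so 6 row(s) emitted.
- dept_id=NULL: no t2 row matches, row kept with t2 columns NULL.
- dept_id=6: 6 matching t2 row(s), so 6 row(s) emitted.
- dept_id=2: 4 matching t2 row(s), so 4 row(s) emitted.
- dept_id=8: 6 matching t2 row(s), so 6 row(s) emitted.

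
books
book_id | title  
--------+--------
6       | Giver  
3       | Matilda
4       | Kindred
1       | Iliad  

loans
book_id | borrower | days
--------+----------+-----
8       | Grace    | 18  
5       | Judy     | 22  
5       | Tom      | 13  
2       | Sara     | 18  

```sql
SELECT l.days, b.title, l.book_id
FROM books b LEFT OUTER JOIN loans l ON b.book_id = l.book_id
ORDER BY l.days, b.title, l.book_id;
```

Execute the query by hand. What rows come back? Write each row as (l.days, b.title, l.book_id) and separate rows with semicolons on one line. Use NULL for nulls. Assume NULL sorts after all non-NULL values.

(NULL, Giver, NULL); (NULL, Iliad, NULL); (NULL, Kindred, NULL); (NULL, Matilda, NULL)

LEFT JOIN keeps every row from `books`; unmatched rows get NULL for `loans`'s columns.
Matching on b.book_id = l.book_id.
- b row (book_id=6): no match → kept, l columns NULL.
- b row (book_id=3): no match → kept, l columns NULL.
- b row (book_id=4): no match → kept, l columns NULL.
- b row (book_id=1): no match → kept, l columns NULL.
After projecting and ordering:
l.days | b.title | l.book_id
NULL | Giver | NULL
NULL | Iliad | NULL
NULL | Kindred | NULL
NULL | Matilda | NULL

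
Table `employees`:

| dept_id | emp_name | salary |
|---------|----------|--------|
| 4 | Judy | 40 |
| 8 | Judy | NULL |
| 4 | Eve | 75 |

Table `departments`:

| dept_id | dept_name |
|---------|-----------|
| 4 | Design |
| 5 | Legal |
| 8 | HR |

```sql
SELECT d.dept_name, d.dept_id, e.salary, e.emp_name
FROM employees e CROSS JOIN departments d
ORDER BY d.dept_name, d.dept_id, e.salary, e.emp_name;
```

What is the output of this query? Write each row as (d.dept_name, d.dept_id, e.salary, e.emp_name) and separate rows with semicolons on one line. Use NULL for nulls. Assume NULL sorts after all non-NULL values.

CROSS JOIN pairs every row of `employees` with every row of `departments`: 3 × 3 = 9 rows.
After projecting and ordering:
d.dept_name | d.dept_id | e.salary | e.emp_name
Design | 4 | 40 | Judy
Design | 4 | 75 | Eve
Design | 4 | NULL | Judy
HR | 8 | 40 | Judy
HR | 8 | 75 | Eve
HR | 8 | NULL | Judy
Legal | 5 | 40 | Judy
Legal | 5 | 75 | Eve
Legal | 5 | NULL | Judy

(Design, 4, 40, Judy); (Design, 4, 75, Eve); (Design, 4, NULL, Judy); (HR, 8, 40, Judy); (HR, 8, 75, Eve); (HR, 8, NULL, Judy); (Legal, 5, 40, Judy); (Legal, 5, 75, Eve); (Legal, 5, NULL, Judy)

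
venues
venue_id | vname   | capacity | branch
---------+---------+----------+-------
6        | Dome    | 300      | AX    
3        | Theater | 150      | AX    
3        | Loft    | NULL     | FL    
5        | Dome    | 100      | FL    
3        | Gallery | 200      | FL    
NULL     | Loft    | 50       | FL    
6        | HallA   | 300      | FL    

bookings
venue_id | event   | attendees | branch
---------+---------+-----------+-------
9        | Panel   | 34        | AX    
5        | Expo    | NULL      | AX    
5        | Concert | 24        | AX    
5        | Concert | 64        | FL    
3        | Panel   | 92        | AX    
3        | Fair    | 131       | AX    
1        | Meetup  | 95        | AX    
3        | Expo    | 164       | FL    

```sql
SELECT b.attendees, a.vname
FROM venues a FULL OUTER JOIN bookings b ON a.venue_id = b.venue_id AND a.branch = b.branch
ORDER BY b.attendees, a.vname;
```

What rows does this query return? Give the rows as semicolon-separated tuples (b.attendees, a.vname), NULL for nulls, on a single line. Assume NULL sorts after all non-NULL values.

FULL OUTER JOIN keeps every row from both sides; unmatched rows get NULL for the other side's columns.
Matching on a.venue_id = b.venue_id AND a.branch = b.branch. A NULL in a compared column never satisfies the condition.
Matched pairs: 5; unmatched a rows kept: 3; unmatched b rows kept: 4.

(24, NULL); (34, NULL); (64, Dome); (92, Theater); (95, NULL); (131, Theater); (164, Gallery); (164, Loft); (NULL, Dome); (NULL, HallA); (NULL, Loft); (NULL, NULL)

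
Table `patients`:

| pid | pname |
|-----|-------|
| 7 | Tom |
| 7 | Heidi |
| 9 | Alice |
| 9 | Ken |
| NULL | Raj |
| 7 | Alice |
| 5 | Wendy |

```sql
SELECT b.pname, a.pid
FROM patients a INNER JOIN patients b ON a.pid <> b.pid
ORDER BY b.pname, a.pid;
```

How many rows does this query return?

22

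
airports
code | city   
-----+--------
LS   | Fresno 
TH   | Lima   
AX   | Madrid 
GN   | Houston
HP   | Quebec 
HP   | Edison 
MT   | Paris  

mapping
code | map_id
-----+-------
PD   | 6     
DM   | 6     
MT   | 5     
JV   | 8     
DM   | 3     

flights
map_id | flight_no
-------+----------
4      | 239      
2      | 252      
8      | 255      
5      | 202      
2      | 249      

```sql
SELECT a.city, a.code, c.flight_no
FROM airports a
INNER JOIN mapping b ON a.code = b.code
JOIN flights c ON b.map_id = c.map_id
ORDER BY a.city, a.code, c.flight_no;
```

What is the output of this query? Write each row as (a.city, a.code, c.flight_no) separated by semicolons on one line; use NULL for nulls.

(Paris, MT, 202)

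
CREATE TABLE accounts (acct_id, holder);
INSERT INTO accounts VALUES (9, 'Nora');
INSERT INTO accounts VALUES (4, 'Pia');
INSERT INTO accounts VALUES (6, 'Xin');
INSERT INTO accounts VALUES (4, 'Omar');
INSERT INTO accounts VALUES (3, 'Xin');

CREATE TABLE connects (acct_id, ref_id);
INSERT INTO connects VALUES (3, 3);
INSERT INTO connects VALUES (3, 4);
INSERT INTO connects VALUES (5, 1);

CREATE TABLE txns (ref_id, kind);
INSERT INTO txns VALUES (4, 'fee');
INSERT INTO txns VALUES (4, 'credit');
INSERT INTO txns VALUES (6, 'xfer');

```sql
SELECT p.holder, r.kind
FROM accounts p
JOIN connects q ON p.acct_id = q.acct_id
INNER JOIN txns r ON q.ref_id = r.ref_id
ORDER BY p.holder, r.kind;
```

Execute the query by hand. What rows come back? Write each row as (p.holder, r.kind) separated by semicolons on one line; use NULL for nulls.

(Xin, credit); (Xin, fee)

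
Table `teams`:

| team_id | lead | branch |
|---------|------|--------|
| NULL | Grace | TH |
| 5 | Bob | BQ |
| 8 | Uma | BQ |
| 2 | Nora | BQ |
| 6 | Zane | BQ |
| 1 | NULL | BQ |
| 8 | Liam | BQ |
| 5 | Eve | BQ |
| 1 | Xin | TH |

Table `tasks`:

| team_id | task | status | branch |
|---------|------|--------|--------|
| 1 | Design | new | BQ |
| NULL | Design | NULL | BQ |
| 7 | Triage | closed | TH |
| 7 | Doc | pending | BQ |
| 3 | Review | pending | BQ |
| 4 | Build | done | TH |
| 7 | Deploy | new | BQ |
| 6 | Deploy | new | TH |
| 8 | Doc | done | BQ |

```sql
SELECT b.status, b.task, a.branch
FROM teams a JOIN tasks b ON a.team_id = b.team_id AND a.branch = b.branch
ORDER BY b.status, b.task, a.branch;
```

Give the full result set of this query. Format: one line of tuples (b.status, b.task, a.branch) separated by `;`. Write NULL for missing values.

(done, Doc, BQ); (done, Doc, BQ); (new, Design, BQ)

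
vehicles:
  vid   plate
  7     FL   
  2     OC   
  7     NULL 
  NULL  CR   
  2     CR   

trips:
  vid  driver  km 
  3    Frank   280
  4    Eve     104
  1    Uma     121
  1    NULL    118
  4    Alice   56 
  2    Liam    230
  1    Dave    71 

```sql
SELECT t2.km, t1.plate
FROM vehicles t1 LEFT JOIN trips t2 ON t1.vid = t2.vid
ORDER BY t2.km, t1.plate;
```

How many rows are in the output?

LEFT JOIN keeps every row from `vehicles`; unmatched rows get NULL for `trips`'s columns.
Matching on t1.vid = t2.vid. A NULL in a compared column never satisfies the condition.
- t1[0] vid=7 → no match; kept with NULLs on the t2 side.
- t1[1] vid=2 → 1 match(es) in t2 → 1 row(s).
- t1[2] vid=7 → no match; kept with NULLs on the t2 side.
- t1[3] vid=NULL → no match; kept with NULLs on the t2 side.
- t1[4] vid=2 → 1 match(es) in t2 → 1 row(s).
Total: 2 matched + 3 padded = 5 rows.

5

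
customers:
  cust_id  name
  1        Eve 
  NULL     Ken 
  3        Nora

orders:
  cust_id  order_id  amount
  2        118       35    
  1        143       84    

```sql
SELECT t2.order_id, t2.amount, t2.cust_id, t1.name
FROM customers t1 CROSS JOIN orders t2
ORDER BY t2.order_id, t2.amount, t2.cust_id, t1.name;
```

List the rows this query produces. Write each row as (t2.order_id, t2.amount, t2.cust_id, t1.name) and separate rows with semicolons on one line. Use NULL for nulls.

(118, 35, 2, Eve); (118, 35, 2, Ken); (118, 35, 2, Nora); (143, 84, 1, Eve); (143, 84, 1, Ken); (143, 84, 1, Nora)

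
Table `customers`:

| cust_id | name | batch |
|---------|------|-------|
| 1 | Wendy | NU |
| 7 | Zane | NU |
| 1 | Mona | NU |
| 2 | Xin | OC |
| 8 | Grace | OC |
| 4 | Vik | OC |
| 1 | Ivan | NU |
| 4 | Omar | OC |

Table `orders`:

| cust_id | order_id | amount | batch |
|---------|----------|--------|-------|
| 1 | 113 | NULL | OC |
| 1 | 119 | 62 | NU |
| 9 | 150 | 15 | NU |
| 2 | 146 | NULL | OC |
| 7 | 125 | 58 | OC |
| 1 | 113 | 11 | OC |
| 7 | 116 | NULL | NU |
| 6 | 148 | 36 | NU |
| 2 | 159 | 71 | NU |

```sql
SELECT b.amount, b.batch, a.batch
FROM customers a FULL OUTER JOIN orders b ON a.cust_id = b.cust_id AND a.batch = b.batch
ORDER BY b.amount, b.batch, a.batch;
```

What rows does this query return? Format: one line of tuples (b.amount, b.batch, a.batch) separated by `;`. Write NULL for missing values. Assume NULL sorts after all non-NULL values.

FULL OUTER JOIN keeps every row from both sides; unmatched rows get NULL for the other side's columns.
Matching on a.cust_id = b.cust_id AND a.batch = b.batch.
- a row (cust_id=1, batch=NU): matches 1 b row(s) → 1 output row(s).
- a row (cust_id=7, batch=NU): matches 1 b row(s) → 1 output row(s).
- a row (cust_id=1, batch=NU): matches 1 b row(s) → 1 output row(s).
- a row (cust_id=2, batch=OC): matches 1 b row(s) → 1 output row(s).
- a row (cust_id=8, batch=OC): no match → kept, b columns NULL.
- a row (cust_id=4, batch=OC): no match → kept, b columns NULL.
- a row (cust_id=1, batch=NU): matches 1 b row(s) → 1 output row(s).
- a row (cust_id=4, batch=OC): no match → kept, b columns NULL.
- 6 b row(s) had no a match → kept, a columns NULL.

(11, OC, NULL); (15, NU, NULL); (36, NU, NULL); (58, OC, NULL); (62, NU, NU); (62, NU, NU); (62, NU, NU); (71, NU, NULL); (NULL, NU, NU); (NULL, OC, OC); (NULL, OC, NULL); (NULL, NULL, OC); (NULL, NULL, OC); (NULL, NULL, OC)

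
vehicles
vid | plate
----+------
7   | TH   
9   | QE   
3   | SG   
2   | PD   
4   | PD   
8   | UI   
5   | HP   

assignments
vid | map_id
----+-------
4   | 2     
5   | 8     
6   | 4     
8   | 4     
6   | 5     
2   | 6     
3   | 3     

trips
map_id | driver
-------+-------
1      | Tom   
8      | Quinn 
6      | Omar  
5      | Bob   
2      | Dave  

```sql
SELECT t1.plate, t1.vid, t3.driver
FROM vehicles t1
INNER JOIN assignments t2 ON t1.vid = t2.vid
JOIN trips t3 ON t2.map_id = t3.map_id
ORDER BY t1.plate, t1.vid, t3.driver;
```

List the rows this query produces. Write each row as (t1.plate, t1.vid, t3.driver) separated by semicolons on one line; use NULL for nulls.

Joins associate left-to-right: vehicles INNER JOIN assignments on vid gives 5 intermediate row(s).
Then INNER JOIN `trips t3` on map_id: keep only rows whose t2.map_id appears in t3.

(HP, 5, Quinn); (PD, 2, Omar); (PD, 4, Dave)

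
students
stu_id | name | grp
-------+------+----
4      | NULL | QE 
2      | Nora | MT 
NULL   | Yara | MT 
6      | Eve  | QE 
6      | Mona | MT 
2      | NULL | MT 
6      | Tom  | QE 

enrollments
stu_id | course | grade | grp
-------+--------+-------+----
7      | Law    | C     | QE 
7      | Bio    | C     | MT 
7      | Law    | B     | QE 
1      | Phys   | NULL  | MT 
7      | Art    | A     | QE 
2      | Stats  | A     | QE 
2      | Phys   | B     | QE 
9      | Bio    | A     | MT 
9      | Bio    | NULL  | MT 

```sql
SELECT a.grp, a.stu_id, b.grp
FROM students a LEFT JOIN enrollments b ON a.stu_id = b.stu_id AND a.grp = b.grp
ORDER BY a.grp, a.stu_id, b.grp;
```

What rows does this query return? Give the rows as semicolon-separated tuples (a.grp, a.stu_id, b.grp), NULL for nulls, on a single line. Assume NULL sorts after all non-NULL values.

LEFT JOIN keeps every row from `students`; unmatched rows get NULL for `enrollments`'s columns.
Matching on a.stu_id = b.stu_id AND a.grp = b.grp. A NULL in a compared column never satisfies the condition.
Matched pairs: 0; unmatched a rows kept: 7.

(MT, 2, NULL); (MT, 2, NULL); (MT, 6, NULL); (MT, NULL, NULL); (QE, 4, NULL); (QE, 6, NULL); (QE, 6, NULL)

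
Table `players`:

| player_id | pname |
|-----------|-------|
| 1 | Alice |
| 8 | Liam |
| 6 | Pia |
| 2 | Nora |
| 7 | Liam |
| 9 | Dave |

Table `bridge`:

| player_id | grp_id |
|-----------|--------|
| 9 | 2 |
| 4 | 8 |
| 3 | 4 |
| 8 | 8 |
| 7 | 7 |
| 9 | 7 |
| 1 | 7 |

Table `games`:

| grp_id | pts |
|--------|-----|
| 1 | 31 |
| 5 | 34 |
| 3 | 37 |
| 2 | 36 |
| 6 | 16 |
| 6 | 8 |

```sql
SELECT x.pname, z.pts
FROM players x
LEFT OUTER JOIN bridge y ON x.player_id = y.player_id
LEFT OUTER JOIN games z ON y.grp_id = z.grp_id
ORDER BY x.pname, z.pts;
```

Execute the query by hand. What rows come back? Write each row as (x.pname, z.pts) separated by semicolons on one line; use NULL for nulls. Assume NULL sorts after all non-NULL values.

(Alice, NULL); (Dave, 36); (Dave, NULL); (Liam, NULL); (Liam, NULL); (Nora, NULL); (Pia, NULL)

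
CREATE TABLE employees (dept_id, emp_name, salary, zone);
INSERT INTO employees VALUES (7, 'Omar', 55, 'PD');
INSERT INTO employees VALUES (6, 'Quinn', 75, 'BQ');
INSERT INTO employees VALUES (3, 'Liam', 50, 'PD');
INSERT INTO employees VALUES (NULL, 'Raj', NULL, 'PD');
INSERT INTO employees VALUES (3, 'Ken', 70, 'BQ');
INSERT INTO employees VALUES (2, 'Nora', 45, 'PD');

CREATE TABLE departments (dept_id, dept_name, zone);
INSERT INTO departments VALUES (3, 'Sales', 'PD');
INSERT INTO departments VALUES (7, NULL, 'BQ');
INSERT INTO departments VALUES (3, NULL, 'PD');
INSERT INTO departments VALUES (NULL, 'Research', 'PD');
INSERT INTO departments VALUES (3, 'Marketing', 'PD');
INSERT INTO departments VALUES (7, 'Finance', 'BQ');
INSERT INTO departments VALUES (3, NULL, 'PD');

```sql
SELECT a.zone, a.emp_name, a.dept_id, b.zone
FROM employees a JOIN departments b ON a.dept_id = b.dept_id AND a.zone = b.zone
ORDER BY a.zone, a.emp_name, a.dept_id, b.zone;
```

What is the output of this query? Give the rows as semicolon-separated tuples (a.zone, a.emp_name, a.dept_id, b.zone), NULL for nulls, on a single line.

INNER JOIN keeps only pairs where the ON condition holds.
Matching on a.dept_id = b.dept_id AND a.zone = b.zone. A NULL in a compared column never satisfies the condition.
- a row (dept_id=7, zone=PD): no match → dropped.
- a row (dept_id=6, zone=BQ): no match → dropped.
- a row (dept_id=3, zone=PD): matches 4 b row(s) → 4 output row(s).
- a row (dept_id=NULL, zone=PD): no match → dropped.
- a row (dept_id=3, zone=BQ): no match → dropped.
- a row (dept_id=2, zone=PD): no match → dropped.
After projecting and ordering:
a.zone | a.emp_name | a.dept_id | b.zone
PD | Liam | 3 | PD
PD | Liam | 3 | PD
PD | Liam | 3 | PD
PD | Liam | 3 | PD

(PD, Liam, 3, PD); (PD, Liam, 3, PD); (PD, Liam, 3, PD); (PD, Liam, 3, PD)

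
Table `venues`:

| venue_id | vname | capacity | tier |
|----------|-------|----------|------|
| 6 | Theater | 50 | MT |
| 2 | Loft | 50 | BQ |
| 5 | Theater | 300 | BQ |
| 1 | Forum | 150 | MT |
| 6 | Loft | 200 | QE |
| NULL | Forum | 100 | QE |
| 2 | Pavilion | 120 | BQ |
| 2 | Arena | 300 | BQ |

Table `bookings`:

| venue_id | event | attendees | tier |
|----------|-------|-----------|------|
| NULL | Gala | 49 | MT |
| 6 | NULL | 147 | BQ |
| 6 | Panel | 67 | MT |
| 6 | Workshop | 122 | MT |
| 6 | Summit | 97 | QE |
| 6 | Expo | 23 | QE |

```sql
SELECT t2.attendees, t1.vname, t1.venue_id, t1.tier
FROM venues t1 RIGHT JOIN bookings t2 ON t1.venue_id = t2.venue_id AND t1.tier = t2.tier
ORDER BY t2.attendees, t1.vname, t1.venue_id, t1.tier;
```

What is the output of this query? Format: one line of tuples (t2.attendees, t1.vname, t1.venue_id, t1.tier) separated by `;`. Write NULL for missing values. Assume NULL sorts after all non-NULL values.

(23, Loft, 6, QE); (49, NULL, NULL, NULL); (67, Theater, 6, MT); (97, Loft, 6, QE); (122, Theater, 6, MT); (147, NULL, NULL, NULL)

RIGHT JOIN keeps every row from `bookings`; unmatched rows get NULL for `venues`'s columns.
Matching on t1.venue_id = t2.venue_id AND t1.tier = t2.tier. A NULL in a compared column never satisfies the condition.
- t1 row (venue_id=6, tier=MT): matches 2 t2 row(s) → 2 output row(s).
- t1 row (venue_id=2, tier=BQ): no match.
- t1 row (venue_id=5, tier=BQ): no match.
- t1 row (venue_id=1, tier=MT): no match.
- t1 row (venue_id=6, tier=QE): matches 2 t2 row(s) → 2 output row(s).
- t1 row (venue_id=NULL, tier=QE): no match.
- t1 row (venue_id=2, tier=BQ): no match.
- t1 row (venue_id=2, tier=BQ): no match.
- 2 t2 row(s) had no t1 match → kept, t1 columns NULL.
After projecting and ordering:
t2.attendees | t1.vname | t1.venue_id | t1.tier
23 | Loft | 6 | QE
49 | NULL | NULL | NULL
67 | Theater | 6 | MT
97 | Loft | 6 | QE
122 | Theater | 6 | MT
147 | NULL | NULL | NULL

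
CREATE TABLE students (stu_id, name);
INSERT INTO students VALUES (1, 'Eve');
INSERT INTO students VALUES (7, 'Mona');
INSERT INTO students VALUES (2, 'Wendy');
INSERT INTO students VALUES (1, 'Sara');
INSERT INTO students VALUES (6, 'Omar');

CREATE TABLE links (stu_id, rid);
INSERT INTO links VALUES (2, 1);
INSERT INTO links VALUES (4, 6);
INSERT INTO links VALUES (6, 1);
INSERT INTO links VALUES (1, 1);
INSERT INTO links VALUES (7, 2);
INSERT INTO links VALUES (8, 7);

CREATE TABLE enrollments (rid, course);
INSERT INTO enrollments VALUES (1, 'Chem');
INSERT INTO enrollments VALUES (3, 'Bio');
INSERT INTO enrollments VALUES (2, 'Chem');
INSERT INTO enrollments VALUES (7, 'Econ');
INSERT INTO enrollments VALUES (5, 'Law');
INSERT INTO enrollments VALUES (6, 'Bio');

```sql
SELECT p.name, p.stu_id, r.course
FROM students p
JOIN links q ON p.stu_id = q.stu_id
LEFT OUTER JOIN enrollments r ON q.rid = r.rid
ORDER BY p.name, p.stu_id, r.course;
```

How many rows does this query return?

5

Joins associate left-to-right: students INNER JOIN links on stu_id gives 5 intermediate row(s).
Then LEFT JOIN `enrollments r` on rid: each of those 5 rows is kept; rows whose q.rid has no match in r get NULL for r's columns.
Result: 5 row(s).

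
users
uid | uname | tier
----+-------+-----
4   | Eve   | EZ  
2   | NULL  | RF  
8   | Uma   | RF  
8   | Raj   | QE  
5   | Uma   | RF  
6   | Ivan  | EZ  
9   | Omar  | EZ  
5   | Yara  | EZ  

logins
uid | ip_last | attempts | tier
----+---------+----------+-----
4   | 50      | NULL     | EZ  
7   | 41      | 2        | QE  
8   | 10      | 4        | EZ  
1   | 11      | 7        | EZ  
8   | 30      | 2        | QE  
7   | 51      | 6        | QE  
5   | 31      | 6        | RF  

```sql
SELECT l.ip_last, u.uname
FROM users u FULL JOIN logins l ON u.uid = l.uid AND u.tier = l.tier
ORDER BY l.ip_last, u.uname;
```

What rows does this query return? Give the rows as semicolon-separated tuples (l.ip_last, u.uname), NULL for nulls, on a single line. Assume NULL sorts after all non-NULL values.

(10, NULL); (11, NULL); (30, Raj); (31, Uma); (41, NULL); (50, Eve); (51, NULL); (NULL, Ivan); (NULL, Omar); (NULL, Uma); (NULL, Yara); (NULL, NULL)

FULL OUTER JOIN keeps every row from both sides; unmatched rows get NULL for the other side's columns.
Matching on u.uid = l.uid AND u.tier = l.tier.
- u (uid=4, tier=EZ) pairs with 1 row(s) of l.
- u (uid=2, tier=RF) has no partner → padded with NULL.
- u (uid=8, tier=RF) has no partner → padded with NULL.
- u (uid=8, tier=QE) pairs with 1 row(s) of l.
- u (uid=5, tier=RF) pairs with 1 row(s) of l.
- u (uid=6, tier=EZ) has no partner → padded with NULL.
- u (uid=9, tier=EZ) has no partner → padded with NULL.
- u (uid=5, tier=EZ) has no partner → padded with NULL.
- 4 row(s) from l found no u partner → padded with NULL.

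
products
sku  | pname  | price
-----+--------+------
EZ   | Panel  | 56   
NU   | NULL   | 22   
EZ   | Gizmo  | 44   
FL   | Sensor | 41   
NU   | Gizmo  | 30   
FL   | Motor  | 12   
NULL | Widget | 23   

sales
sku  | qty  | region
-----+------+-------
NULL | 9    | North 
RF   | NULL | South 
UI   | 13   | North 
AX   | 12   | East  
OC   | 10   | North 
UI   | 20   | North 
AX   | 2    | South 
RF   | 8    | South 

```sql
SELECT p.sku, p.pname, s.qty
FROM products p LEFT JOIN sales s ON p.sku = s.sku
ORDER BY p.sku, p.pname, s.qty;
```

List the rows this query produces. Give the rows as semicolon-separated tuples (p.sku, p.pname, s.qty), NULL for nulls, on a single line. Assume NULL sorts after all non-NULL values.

LEFT JOIN keeps every row from `products`; unmatched rows get NULL for `sales`'s columns.
Matching on p.sku = s.sku. A NULL in a compared column never satisfies the condition.
- p row (sku=EZ): no match → kept, s columns NULL.
- p row (sku=NU): no match → kept, s columns NULL.
- p row (sku=EZ): no match → kept, s columns NULL.
- p row (sku=FL): no match → kept, s columns NULL.
- p row (sku=NU): no match → kept, s columns NULL.
- p row (sku=FL): no match → kept, s columns NULL.
- p row (sku=NULL): no match → kept, s columns NULL.
After projecting and ordering:
p.sku | p.pname | s.qty
EZ | Gizmo | NULL
EZ | Panel | NULL
FL | Motor | NULL
FL | Sensor | NULL
NU | Gizmo | NULL
NU | NULL | NULL
NULL | Widget | NULL

(EZ, Gizmo, NULL); (EZ, Panel, NULL); (FL, Motor, NULL); (FL, Sensor, NULL); (NU, Gizmo, NULL); (NU, NULL, NULL); (NULL, Widget, NULL)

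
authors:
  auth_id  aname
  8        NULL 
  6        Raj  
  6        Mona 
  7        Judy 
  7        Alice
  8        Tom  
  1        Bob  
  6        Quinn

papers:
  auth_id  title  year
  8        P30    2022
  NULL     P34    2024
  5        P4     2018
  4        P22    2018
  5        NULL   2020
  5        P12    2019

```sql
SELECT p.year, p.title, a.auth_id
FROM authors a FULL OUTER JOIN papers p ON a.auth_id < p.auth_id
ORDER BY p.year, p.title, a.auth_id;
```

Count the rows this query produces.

13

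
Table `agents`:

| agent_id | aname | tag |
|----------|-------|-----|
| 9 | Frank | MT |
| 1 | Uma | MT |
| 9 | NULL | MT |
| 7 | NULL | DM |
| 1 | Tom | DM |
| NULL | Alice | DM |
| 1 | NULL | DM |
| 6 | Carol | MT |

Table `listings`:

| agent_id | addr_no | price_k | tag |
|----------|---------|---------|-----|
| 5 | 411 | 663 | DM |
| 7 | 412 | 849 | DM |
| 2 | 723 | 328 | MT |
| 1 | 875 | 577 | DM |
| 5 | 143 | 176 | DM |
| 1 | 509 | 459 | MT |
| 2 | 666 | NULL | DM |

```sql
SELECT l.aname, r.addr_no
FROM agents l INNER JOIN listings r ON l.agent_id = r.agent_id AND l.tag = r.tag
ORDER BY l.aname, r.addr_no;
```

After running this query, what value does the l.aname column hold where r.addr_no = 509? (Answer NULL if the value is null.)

Uma

INNER JOIN keeps only pairs where the ON condition holds.
Matching on l.agent_id = r.agent_id AND l.tag = r.tag. A NULL in a compared column never satisfies the condition.
Matched pairs: 4.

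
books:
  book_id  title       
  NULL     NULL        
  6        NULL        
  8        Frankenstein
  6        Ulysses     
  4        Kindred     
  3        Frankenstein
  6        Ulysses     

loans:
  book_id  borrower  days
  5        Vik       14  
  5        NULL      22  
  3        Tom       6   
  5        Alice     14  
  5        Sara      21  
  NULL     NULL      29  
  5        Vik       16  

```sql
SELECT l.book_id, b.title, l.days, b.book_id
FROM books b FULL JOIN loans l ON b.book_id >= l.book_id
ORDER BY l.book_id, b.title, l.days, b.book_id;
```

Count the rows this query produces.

28

FULL OUTER JOIN keeps every row from both sides; unmatched rows get NULL for the other side's columns.
Matching on b.book_id >= l.book_id. A NULL in a compared column never satisfies the condition.
Matched pairs: 26; unmatched b rows kept: 1; unmatched l rows kept: 1.
Total: 26 matched + 2 padded = 28 rows.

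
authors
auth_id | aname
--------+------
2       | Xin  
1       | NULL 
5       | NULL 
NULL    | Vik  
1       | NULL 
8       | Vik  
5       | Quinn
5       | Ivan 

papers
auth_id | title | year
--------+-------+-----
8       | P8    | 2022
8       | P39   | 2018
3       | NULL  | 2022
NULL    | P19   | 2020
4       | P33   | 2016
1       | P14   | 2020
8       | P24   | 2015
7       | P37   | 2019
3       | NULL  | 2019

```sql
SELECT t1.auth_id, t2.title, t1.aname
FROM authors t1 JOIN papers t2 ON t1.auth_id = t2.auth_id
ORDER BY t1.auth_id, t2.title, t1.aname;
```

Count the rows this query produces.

INNER JOIN keeps only pairs where the ON condition holds.
Matching on t1.auth_id = t2.auth_id. A NULL in a compared column never satisfies the condition.
- t1 (auth_id=2) has no partner → excluded.
- t1 (auth_id=1) pairs with 1 row(s) of t2.
- t1 (auth_id=5) has no partner → excluded.
- t1 (auth_id=NULL) has no partner → excluded.
- t1 (auth_id=1) pairs with 1 row(s) of t2.
- t1 (auth_id=8) pairs with 3 row(s) of t2.
- t1 (auth_id=5) has no partner → excluded.
- t1 (auth_id=5) has no partner → excluded.
Total: 5 rows.

5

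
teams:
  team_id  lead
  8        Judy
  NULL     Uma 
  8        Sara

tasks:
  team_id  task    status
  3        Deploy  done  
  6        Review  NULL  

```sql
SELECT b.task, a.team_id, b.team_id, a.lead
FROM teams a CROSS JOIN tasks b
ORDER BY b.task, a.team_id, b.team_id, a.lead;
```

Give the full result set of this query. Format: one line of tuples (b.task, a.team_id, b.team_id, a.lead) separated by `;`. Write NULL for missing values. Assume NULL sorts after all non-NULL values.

CROSS JOIN pairs every row of `teams` with every row of `tasks`: 3 × 2 = 6 rows.

(Deploy, 8, 3, Judy); (Deploy, 8, 3, Sara); (Deploy, NULL, 3, Uma); (Review, 8, 6, Judy); (Review, 8, 6, Sara); (Review, NULL, 6, Uma)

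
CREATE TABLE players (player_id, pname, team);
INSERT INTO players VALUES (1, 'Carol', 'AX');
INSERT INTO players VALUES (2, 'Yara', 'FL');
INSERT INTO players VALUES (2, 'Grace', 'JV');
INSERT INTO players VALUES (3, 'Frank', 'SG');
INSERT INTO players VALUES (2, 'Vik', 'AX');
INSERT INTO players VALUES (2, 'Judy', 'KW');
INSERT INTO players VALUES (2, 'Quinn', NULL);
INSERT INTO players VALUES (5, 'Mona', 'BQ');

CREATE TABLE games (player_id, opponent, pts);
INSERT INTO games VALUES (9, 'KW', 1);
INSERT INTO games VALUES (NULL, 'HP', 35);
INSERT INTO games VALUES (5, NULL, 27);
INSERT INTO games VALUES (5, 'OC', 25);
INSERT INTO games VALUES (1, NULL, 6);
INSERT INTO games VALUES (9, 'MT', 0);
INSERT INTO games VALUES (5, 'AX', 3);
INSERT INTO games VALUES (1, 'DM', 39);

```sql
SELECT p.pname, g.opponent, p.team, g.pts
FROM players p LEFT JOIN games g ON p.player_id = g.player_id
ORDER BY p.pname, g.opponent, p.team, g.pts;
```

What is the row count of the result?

11

LEFT JOIN keeps every row from `players`; unmatched rows get NULL for `games`'s columns.
Matching on p.player_id = g.player_id. A NULL in a compared column never satisfies the condition.
Matched pairs: 5; unmatched p rows kept: 6.
Total: 5 matched + 6 padded = 11 rows.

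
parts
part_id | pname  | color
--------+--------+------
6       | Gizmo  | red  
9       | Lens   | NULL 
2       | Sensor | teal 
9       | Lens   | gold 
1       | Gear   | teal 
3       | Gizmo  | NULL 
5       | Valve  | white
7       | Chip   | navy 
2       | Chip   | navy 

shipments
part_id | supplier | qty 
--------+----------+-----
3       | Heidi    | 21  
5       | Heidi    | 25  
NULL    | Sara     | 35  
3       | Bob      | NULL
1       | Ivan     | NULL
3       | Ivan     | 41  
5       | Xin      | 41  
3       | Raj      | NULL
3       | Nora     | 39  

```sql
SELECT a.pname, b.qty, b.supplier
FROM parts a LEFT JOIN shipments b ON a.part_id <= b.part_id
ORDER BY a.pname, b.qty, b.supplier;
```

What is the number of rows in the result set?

35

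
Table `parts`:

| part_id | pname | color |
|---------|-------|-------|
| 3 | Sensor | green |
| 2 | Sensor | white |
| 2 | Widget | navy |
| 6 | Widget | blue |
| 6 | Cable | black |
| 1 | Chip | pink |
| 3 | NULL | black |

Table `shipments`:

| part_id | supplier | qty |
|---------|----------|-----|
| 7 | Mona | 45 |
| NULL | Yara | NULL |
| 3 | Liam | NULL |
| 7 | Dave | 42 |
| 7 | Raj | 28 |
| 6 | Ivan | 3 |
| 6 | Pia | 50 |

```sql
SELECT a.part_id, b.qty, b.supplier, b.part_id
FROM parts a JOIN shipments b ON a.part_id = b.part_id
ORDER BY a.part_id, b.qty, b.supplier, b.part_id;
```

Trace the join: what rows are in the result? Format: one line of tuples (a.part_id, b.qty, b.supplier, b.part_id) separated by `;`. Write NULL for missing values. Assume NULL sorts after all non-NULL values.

(3, NULL, Liam, 3); (3, NULL, Liam, 3); (6, 3, Ivan, 6); (6, 3, Ivan, 6); (6, 50, Pia, 6); (6, 50, Pia, 6)

INNER JOIN keeps only pairs where the ON condition holds.
Matching on a.part_id = b.part_id. A NULL in a compared column never satisfies the condition.
- part_id=3: 1 matching b row(s), so 1 row(s) emitted.
- part_id=2: no matching b row, dropped.
- part_id=2: no matching b row, dropped.
- part_id=6: 2 matching b row(s), so 2 row(s) emitted.
- part_id=6: 2 matching b row(s), so 2 row(s) emitted.
- part_id=1: no matching b row, dropped.
- part_id=3: 1 matching b row(s), so 1 row(s) emitted.
After projecting and ordering:
a.part_id | b.qty | b.supplier | b.part_id
3 | NULL | Liam | 3
3 | NULL | Liam | 3
6 | 3 | Ivan | 6
6 | 3 | Ivan | 6
6 | 50 | Pia | 6
6 | 50 | Pia | 6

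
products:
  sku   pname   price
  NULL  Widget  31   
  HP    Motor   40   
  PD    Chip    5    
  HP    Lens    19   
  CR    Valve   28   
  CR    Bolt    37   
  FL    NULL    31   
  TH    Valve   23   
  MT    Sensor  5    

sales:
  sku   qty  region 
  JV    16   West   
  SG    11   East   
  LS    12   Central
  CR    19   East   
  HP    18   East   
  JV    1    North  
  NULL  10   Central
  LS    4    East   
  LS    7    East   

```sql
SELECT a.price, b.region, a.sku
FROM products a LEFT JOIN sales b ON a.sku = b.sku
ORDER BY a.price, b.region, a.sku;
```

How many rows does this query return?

9

LEFT JOIN keeps every row from `products`; unmatched rows get NULL for `sales`'s columns.
Matching on a.sku = b.sku. A NULL in a compared column never satisfies the condition.
- a (sku=NULL) has no partner → padded with NULL.
- a (sku=HP) pairs with 1 row(s) of b.
- a (sku=PD) has no partner → padded with NULL.
- a (sku=HP) pairs with 1 row(s) of b.
- a (sku=CR) pairs with 1 row(s) of b.
- a (sku=CR) pairs with 1 row(s) of b.
- a (sku=FL) has no partner → padded with NULL.
- a (sku=TH) has no partner → padded with NULL.
- a (sku=MT) has no partner → padded with NULL.
Total: 4 matched + 5 padded = 9 rows.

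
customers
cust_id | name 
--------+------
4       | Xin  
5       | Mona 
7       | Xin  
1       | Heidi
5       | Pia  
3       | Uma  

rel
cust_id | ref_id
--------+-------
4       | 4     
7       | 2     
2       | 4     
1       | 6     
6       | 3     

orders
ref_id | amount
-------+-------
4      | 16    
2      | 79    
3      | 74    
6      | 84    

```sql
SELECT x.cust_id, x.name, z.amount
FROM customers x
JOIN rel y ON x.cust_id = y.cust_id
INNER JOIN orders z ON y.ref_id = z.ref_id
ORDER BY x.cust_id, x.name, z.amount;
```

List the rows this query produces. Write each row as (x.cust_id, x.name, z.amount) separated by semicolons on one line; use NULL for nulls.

(1, Heidi, 84); (4, Xin, 16); (7, Xin, 79)

Evaluate left to right. First `customers x INNER JOIN rel y` on cust_id: 3 row(s).
Then INNER JOIN `orders z` on ref_id: keep only rows whose y.ref_id appears in z.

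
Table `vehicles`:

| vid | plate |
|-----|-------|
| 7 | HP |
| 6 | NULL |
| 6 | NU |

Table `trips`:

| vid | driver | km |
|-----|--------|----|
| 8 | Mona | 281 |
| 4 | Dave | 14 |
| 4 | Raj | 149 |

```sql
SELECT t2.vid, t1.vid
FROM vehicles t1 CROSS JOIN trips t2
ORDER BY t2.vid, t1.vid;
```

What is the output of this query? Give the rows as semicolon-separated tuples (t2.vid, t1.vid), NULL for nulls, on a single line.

CROSS JOIN pairs every row of `vehicles` with every row of `trips`: 3 × 3 = 9 rows.
After projecting and ordering:
t2.vid | t1.vid
4 | 6
4 | 6
4 | 6
4 | 6
4 | 7
4 | 7
8 | 6
8 | 6
8 | 7

(4, 6); (4, 6); (4, 6); (4, 6); (4, 7); (4, 7); (8, 6); (8, 6); (8, 7)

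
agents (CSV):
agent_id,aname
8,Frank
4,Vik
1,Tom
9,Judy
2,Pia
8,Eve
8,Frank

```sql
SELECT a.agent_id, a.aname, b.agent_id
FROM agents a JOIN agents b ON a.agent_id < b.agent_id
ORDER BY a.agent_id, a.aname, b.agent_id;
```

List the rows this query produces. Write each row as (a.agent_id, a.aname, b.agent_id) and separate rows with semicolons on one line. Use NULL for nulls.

(1, Tom, 2); (1, Tom, 4); (1, Tom, 8); (1, Tom, 8); (1, Tom, 8); (1, Tom, 9); (2, Pia, 4); (2, Pia, 8); (2, Pia, 8); (2, Pia, 8); (2, Pia, 9); (4, Vik, 8); (4, Vik, 8); (4, Vik, 8); (4, Vik, 9); (8, Eve, 9); (8, Frank, 9); (8, Frank, 9)

INNER JOIN keeps only pairs where the ON condition holds.
Matching on a.agent_id < b.agent_id.
Matched pairs: 18.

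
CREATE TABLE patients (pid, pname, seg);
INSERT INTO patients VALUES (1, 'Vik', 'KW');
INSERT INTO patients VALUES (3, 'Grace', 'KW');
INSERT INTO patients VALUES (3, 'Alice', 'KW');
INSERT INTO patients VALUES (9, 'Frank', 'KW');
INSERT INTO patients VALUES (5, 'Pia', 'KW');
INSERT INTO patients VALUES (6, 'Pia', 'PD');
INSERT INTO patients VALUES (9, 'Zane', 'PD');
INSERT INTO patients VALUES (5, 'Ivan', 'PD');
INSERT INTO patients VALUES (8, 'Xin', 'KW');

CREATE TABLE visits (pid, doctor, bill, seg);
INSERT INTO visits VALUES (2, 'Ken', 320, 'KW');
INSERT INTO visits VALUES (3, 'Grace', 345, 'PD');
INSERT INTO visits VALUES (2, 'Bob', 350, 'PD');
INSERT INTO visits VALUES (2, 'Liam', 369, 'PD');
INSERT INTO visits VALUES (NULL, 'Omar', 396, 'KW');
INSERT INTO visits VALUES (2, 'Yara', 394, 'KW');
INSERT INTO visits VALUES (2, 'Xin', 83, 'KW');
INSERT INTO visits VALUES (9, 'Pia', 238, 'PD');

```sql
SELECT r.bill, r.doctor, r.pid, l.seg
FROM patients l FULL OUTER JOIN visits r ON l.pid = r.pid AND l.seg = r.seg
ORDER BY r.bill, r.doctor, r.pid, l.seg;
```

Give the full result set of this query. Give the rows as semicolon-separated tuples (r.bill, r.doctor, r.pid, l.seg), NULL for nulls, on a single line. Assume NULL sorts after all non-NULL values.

(83, Xin, 2, NULL); (238, Pia, 9, PD); (320, Ken, 2, NULL); (345, Grace, 3, NULL); (350, Bob, 2, NULL); (369, Liam, 2, NULL); (394, Yara, 2, NULL); (396, Omar, NULL, NULL); (NULL, NULL, NULL, KW); (NULL, NULL, NULL, KW); (NULL, NULL, NULL, KW); (NULL, NULL, NULL, KW); (NULL, NULL, NULL, KW); (NULL, NULL, NULL, KW); (NULL, NULL, NULL, PD); (NULL, NULL, NULL, PD)

FULL OUTER JOIN keeps every row from both sides; unmatched rows get NULL for the other side's columns.
Matching on l.pid = r.pid AND l.seg = r.seg. A NULL in a compared column never satisfies the condition.
- pid=1, seg=KW: no r row matches, row kept with r columns NULL.
- pid=3, seg=KW: no r row matches, row kept with r columns NULL.
- pid=3, seg=KW: no r row matches, row kept with r columns NULL.
- pid=9, seg=KW: no r row matches, row kept with r columns NULL.
- pid=5, seg=KW: no r row matches, row kept with r columns NULL.
- pid=6, seg=PD: no r row matches, row kept with r columns NULL.
- pid=9, seg=PD: 1 matching r row(s), so 1 row(s) emitted.
- pid=5, seg=PD: no r row matches, row kept with r columns NULL.
- pid=8, seg=KW: no r row matches, row kept with r columns NULL.
- 7 r row(s) had no l match → kept, l columns NULL.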